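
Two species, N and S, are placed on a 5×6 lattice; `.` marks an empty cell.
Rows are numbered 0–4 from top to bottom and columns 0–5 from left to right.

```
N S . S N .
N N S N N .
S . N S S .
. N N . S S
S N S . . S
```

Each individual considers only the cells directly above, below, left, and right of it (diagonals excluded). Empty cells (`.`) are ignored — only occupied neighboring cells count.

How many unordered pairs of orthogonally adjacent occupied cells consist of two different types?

Scan each occupied cell's neighbors to the right and below so each pair is counted once.
From row 0: 4 unlike of 6 pairs (running 4/6).
From row 1: 6 unlike of 8 pairs (running 10/14).
From row 2: 1 unlike of 4 pairs (running 11/18).
From row 3: 1 unlike of 5 pairs (running 12/23).
From row 4: 2 unlike of 2 pairs (running 14/25).
Total adjacent occupied pairs: 25; unlike-type pairs: 14.

14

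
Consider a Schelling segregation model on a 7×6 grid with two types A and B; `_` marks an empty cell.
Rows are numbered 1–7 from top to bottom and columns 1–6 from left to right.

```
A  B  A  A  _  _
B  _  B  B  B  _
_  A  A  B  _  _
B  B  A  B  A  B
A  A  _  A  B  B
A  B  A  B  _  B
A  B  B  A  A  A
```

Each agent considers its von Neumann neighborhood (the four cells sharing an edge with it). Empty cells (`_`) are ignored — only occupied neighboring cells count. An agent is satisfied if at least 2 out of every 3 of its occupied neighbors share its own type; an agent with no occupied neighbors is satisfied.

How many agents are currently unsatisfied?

(1,1)A 0/2 unhappy
(1,2)B 0/2 unhappy
(1,3)A 1/3 unhappy
(1,4)A 1/2 unhappy
(2,1)B 0/1 unhappy
(2,3)B 1/3 unhappy
(2,4)B 3/4 ok
(2,5)B 1/1 ok
(3,2)A 1/2 unhappy
(3,3)A 2/4 unhappy
(3,4)B 2/3 ok
(4,1)B 1/2 unhappy
(4,2)B 1/4 unhappy
(4,3)A 1/3 unhappy
(4,4)B 1/4 unhappy
(4,5)A 0/3 unhappy
(4,6)B 1/2 unhappy
(5,1)A 2/3 ok
(5,2)A 1/3 unhappy
(5,4)A 0/3 unhappy
(5,5)B 1/3 unhappy
(5,6)B 3/3 ok
(6,1)A 2/3 ok
(6,2)B 1/4 unhappy
(6,3)A 0/3 unhappy
(6,4)B 0/3 unhappy
(6,6)B 1/2 unhappy
(7,1)A 1/2 unhappy
(7,2)B 2/3 ok
(7,3)B 1/3 unhappy
(7,4)A 1/3 unhappy
(7,5)A 2/2 ok
(7,6)A 1/2 unhappy
Unsatisfied: (1,1), (1,2), (1,3), (1,4), (2,1), (2,3), (3,2), (3,3), (4,1), (4,2), (4,3), (4,4), (4,5), (4,6), (5,2), (5,4), (5,5), (6,2), (6,3), (6,4), (6,6), (7,1), (7,3), (7,4), (7,6) — 25 in total.

25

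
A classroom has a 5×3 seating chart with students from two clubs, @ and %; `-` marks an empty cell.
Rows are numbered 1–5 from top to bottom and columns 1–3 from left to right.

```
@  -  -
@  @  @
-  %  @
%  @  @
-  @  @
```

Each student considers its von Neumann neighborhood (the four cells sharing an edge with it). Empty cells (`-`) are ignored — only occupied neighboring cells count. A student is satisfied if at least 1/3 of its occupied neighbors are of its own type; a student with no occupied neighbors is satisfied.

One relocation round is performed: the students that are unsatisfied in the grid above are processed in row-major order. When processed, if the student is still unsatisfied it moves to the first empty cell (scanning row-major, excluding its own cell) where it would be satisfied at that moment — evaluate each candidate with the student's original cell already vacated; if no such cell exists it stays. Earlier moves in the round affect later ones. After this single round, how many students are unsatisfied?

Initially unsatisfied (in order): (3,2), (4,1).
  (3,2) → (3,1).
  (4,1): now satisfied by earlier moves; stays.
Resulting grid:
@ - -
@ @ @
% - @
% @ @
- @ @
All satisfied now.

0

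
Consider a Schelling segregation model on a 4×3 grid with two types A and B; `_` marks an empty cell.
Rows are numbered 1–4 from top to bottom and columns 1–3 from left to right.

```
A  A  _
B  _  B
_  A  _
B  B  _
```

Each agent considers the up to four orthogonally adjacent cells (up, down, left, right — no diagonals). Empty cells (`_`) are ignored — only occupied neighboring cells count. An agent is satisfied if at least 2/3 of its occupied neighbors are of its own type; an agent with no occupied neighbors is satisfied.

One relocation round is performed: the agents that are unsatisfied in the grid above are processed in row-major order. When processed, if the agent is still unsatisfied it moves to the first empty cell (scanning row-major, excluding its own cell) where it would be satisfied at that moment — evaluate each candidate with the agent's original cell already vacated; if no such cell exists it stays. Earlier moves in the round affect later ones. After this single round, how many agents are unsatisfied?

Initially unsatisfied (in order): (1,1), (2,1), (3,2), (4,2).
  (1,1): no empty cell satisfies it; stays.
  (2,1) → (4,3).
  (3,2) → (2,1).
  (4,2): now satisfied by earlier moves; stays.
Resulting grid:
A A _
A _ B
_ _ _
B B B
All satisfied now.

0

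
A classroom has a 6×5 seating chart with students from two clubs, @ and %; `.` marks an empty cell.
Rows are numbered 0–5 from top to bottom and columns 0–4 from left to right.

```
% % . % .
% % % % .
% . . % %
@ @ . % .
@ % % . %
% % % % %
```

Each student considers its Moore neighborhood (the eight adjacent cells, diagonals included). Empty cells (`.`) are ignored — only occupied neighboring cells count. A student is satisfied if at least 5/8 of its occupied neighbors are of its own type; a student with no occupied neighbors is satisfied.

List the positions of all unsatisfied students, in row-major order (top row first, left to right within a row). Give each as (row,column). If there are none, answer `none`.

(2,0), (3,0), (3,1), (4,0), (4,1)

(0,0)% 3/3 satisfied
(0,1)% 4/4 satisfied
(0,3)% 2/2 satisfied
(1,0)% 4/4 satisfied
(1,1)% 5/5 satisfied
(1,2)% 5/5 satisfied
(1,3)% 4/4 satisfied
(2,0)% 2/4 not
(2,3)% 4/4 satisfied
(2,4)% 3/3 satisfied
(3,0)@ 2/4 not
(3,1)@ 2/5 not
(3,3)% 4/4 satisfied
(4,0)@ 2/5 not
(4,1)% 4/7 not
(4,2)% 5/6 satisfied
(4,4)% 3/3 satisfied
(5,0)% 2/3 satisfied
(5,1)% 4/5 satisfied
(5,2)% 4/4 satisfied
(5,3)% 4/4 satisfied
(5,4)% 2/2 satisfied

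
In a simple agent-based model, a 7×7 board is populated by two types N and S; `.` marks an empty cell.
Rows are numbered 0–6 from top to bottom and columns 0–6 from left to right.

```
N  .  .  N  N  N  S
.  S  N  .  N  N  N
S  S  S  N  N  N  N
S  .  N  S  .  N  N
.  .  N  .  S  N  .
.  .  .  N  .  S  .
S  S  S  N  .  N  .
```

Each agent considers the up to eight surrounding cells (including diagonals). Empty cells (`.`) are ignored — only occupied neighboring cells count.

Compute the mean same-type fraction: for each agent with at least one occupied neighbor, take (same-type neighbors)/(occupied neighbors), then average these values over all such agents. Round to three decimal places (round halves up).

0.654

Row 0: (0,0)N 0/1 · (0,3)N 3/3 · (0,4)N 4/4 · (0,5)N 4/5 · (0,6)S 0/3
Row 1: (1,1)S 3/5 · (1,2)N 2/5 · (1,4)N 7/7 · (1,5)N 7/8 · (1,6)N 4/5
Row 2: (2,0)S 3/3 · (2,1)S 4/6 · (2,2)S 3/6 · (2,3)N 4/6 · (2,4)N 5/6 · (2,5)N 7/7 · (2,6)N 5/5
Row 3: (3,0)S 2/2 · (3,2)N 2/5 · (3,3)S 2/6 · (3,5)N 5/6 · (3,6)N 4/4
Row 4: (4,2)N 2/3 · (4,4)S 2/5 · (4,5)N 2/4
Row 5: (5,3)N 2/4 · (5,5)S 1/3
Row 6: (6,0)S 1/1 · (6,1)S 2/2 · (6,2)S 1/3 · (6,3)N 1/2 · (6,5)N 0/1
Sum over 32 agents: 0/1 + 3/3 + 4/4 + 4/5 + 0/3 + 3/5 + 2/5 + 7/7 + 7/8 + 4/5 + 3/3 + 4/6 + 3/6 + 4/6 + 5/6 + 7/7 + 5/5 + 2/2 + 2/5 + 2/6 + 5/6 + 4/4 + 2/3 + 2/5 + 2/4 + 2/4 + 1/3 + 1/1 + 2/2 + 1/3 + 1/2 + 0/1 = 2513/120; mean = 2513/120 ÷ 32 = 2513/3840 = 0.654427… → 0.654.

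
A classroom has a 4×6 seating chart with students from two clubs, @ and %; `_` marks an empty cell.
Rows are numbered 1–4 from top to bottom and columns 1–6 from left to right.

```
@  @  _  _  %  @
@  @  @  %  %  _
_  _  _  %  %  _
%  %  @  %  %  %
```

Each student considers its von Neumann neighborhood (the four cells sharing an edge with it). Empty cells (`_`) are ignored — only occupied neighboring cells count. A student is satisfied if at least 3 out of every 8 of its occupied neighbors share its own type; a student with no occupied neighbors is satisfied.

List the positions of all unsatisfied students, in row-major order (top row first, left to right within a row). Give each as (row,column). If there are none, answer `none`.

(1,6), (4,3)

Row 1: (1,1)@ 2/2 satisfied · (1,2)@ 2/2 satisfied · (1,5)% 1/2 satisfied · (1,6)@ 0/1 not
Row 2: (2,1)@ 2/2 satisfied · (2,2)@ 3/3 satisfied · (2,3)@ 1/2 satisfied · (2,4)% 2/3 satisfied · (2,5)% 3/3 satisfied
Row 3: (3,4)% 3/3 satisfied · (3,5)% 3/3 satisfied
Row 4: (4,1)% 1/1 satisfied · (4,2)% 1/2 satisfied · (4,3)@ 0/2 not · (4,4)% 2/3 satisfied · (4,5)% 3/3 satisfied · (4,6)% 1/1 satisfied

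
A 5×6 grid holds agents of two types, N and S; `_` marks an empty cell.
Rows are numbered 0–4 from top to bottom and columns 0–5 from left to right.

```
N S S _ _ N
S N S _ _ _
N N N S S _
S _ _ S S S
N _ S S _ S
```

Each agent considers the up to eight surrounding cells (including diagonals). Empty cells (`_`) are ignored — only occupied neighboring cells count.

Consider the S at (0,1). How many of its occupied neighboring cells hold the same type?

3

Occupied neighbors of (0,1): (0,0)=N, (0,2)=S, (1,0)=S, (1,1)=N, (1,2)=S.
Same type (S): 3 of 5.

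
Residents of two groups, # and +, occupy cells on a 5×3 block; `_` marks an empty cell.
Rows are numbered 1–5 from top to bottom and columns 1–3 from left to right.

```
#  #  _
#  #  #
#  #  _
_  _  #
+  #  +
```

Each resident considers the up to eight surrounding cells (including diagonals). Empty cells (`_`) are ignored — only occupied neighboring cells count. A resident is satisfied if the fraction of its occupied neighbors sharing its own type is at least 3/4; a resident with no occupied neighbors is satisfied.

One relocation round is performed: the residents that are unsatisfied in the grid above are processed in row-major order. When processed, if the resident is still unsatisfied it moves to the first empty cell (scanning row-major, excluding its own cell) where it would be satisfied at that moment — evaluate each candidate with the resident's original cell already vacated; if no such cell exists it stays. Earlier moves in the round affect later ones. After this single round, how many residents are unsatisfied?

0

Initially unsatisfied (in order): (4,3), (5,1), (5,2), (5,3).
  (4,3) → (1,3).
  (5,1): no empty cell satisfies it; stays.
  (5,2) → (3,3).
  (5,3): now satisfied by earlier moves; stays.
Resulting grid:
# # #
# # #
# # #
_ _ _
+ _ +
All satisfied now.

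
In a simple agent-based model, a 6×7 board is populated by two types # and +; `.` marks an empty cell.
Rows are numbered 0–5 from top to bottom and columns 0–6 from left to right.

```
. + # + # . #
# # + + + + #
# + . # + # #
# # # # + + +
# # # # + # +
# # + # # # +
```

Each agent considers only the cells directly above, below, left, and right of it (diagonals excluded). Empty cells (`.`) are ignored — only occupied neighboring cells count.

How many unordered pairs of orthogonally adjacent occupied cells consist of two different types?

Scan each occupied cell's neighbors to the right and below so each pair is counted once.
From row 0: 6 unlike of 8 pairs (running 6/8).
From row 1: 5 unlike of 12 pairs (running 11/20).
From row 2: 6 unlike of 10 pairs (running 17/30).
From row 3: 2 unlike of 13 pairs (running 19/43).
From row 4: 5 unlike of 13 pairs (running 24/56).
From row 5: 3 unlike of 6 pairs (running 27/62).
Total adjacent occupied pairs: 62; unlike-type pairs: 27.

27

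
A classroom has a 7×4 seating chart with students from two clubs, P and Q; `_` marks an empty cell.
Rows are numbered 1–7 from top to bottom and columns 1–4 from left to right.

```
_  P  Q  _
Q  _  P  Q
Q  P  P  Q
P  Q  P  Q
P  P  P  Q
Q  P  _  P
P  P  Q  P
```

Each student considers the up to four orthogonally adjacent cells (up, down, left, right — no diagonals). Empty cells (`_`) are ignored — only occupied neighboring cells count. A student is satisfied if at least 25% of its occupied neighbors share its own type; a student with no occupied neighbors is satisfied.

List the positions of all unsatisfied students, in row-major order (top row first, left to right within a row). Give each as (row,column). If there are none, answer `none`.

(1,2), (1,3), (4,2), (6,1), (7,3)

Row 1: (1,2)P 0/1 unhappy · (1,3)Q 0/2 unhappy
Row 2: (2,1)Q 1/1 ok · (2,3)P 1/3 ok · (2,4)Q 1/2 ok
Row 3: (3,1)Q 1/3 ok · (3,2)P 1/3 ok · (3,3)P 3/4 ok · (3,4)Q 2/3 ok
Row 4: (4,1)P 1/3 ok · (4,2)Q 0/4 unhappy · (4,3)P 2/4 ok · (4,4)Q 2/3 ok
Row 5: (5,1)P 2/3 ok · (5,2)P 3/4 ok · (5,3)P 2/3 ok · (5,4)Q 1/3 ok
Row 6: (6,1)Q 0/3 unhappy · (6,2)P 2/3 ok · (6,4)P 1/2 ok
Row 7: (7,1)P 1/2 ok · (7,2)P 2/3 ok · (7,3)Q 0/2 unhappy · (7,4)P 1/2 ok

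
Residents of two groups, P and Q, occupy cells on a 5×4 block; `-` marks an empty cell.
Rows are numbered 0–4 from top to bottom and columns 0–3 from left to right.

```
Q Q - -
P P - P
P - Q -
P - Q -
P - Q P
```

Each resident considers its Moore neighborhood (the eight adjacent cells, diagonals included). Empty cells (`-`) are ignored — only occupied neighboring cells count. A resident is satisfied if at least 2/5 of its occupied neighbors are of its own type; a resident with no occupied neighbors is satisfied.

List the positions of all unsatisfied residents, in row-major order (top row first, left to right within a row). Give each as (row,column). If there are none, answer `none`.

(0,0), (0,1), (1,3), (2,2), (4,3)

(0,0)Q 1/3 unhappy
(0,1)Q 1/3 unhappy
(1,0)P 2/4 ok
(1,1)P 2/5 ok
(1,3)P 0/1 unhappy
(2,0)P 3/3 ok
(2,2)Q 1/3 unhappy
(3,0)P 2/2 ok
(3,2)Q 2/3 ok
(4,0)P 1/1 ok
(4,2)Q 1/2 ok
(4,3)P 0/2 unhappy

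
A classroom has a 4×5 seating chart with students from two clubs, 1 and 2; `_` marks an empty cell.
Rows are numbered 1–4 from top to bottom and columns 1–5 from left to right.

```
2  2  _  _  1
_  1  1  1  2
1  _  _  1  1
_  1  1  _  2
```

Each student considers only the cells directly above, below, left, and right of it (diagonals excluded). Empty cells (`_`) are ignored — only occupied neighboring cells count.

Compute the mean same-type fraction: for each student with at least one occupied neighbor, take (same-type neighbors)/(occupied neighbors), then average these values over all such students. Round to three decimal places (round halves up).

0.583

(1,1)2 1/1
(1,2)2 1/2
(1,5)1 0/1
(2,2)1 1/2
(2,3)1 2/2
(2,4)1 2/3
(2,5)2 0/3
(3,1)1 — no occupied neighbors
(3,4)1 2/2
(3,5)1 1/3
(4,2)1 1/1
(4,3)1 1/1
(4,5)2 0/1
Sum over 12 students: 1/1 + 1/2 + 0/1 + 1/2 + 2/2 + 2/3 + 0/3 + 2/2 + 1/3 + 1/1 + 1/1 + 0/1 = 7; mean = 7 ÷ 12 = 7/12 = 0.583333… → 0.583.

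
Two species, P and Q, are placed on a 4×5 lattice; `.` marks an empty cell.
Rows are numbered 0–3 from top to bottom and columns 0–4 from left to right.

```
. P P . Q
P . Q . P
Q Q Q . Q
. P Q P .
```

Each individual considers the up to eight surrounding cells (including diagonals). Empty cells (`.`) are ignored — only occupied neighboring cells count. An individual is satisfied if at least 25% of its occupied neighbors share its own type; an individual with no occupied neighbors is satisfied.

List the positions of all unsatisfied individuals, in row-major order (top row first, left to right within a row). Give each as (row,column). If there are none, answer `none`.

(0,4), (1,4), (2,4), (3,1), (3,3)

(0,1)P 2/3 ok
(0,2)P 1/2 ok
(0,4)Q 0/1 unhappy
(1,0)P 1/3 ok
(1,2)Q 2/4 ok
(1,4)P 0/2 unhappy
(2,0)Q 1/3 ok
(2,1)Q 4/6 ok
(2,2)Q 3/5 ok
(2,4)Q 0/2 unhappy
(3,1)P 0/4 unhappy
(3,2)Q 2/4 ok
(3,3)P 0/3 unhappy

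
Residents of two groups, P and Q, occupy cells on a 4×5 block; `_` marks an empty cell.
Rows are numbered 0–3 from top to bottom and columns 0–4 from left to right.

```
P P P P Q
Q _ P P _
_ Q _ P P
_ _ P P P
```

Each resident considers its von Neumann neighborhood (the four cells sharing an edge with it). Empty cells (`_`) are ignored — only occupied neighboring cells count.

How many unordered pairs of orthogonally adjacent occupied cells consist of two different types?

Scan each occupied cell's neighbors to the right and below so each pair is counted once.
From row 0: 2 unlike of 7 pairs (running 2/7).
From row 1: 0 unlike of 2 pairs (running 2/9).
From row 2: 0 unlike of 3 pairs (running 2/12).
From row 3: 0 unlike of 2 pairs (running 2/14).
Total adjacent occupied pairs: 14; unlike-type pairs: 2.

2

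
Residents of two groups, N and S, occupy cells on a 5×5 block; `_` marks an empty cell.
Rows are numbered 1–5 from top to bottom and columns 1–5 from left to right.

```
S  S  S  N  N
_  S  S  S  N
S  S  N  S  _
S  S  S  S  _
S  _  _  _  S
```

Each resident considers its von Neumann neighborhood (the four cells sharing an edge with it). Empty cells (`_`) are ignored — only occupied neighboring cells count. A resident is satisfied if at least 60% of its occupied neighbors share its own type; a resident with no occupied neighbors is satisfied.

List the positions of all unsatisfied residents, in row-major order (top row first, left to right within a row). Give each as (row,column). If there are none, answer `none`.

Row 1: (1,1)S 1/1 ok · (1,2)S 3/3 ok · (1,3)S 2/3 ok · (1,4)N 1/3 unhappy · (1,5)N 2/2 ok
Row 2: (2,2)S 3/3 ok · (2,3)S 3/4 ok · (2,4)S 2/4 unhappy · (2,5)N 1/2 unhappy
Row 3: (3,1)S 2/2 ok · (3,2)S 3/4 ok · (3,3)N 0/4 unhappy · (3,4)S 2/3 ok
Row 4: (4,1)S 3/3 ok · (4,2)S 3/3 ok · (4,3)S 2/3 ok · (4,4)S 2/2 ok
Row 5: (5,1)S 1/1 ok · (5,5)S 0/0 ok

(1,4), (2,4), (2,5), (3,3)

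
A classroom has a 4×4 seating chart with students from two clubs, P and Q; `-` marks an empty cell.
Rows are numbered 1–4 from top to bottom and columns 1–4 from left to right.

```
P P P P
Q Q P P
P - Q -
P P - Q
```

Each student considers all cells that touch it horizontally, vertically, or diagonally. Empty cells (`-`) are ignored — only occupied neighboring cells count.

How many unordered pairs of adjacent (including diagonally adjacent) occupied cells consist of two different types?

Scan each occupied cell's neighbors to the right and below (and the two forward diagonals) so each pair is counted once.
Row 1: P(1,1)–P(1,2)= P(1,1)–Q(2,1)≠ P(1,1)–Q(2,2)≠ P(1,2)–P(1,3)= P(1,2)–Q(2,2)≠ P(1,2)–P(2,3)= P(1,2)–Q(2,1)≠ P(1,3)–P(1,4)= P(1,3)–P(2,3)= P(1,3)–P(2,4)= P(1,3)–Q(2,2)≠ P(1,4)–P(2,4)= P(1,4)–P(2,3)=  → 5/13 unlike.
Row 2: Q(2,1)–Q(2,2)= Q(2,1)–P(3,1)≠ Q(2,2)–P(2,3)≠ Q(2,2)–Q(3,3)= Q(2,2)–P(3,1)≠ P(2,3)–P(2,4)= P(2,3)–Q(3,3)≠ P(2,4)–Q(3,3)≠  → 5/8 unlike.
Row 3: P(3,1)–P(4,1)= P(3,1)–P(4,2)= Q(3,3)–Q(4,4)= Q(3,3)–P(4,2)≠  → 1/4 unlike.
Row 4: P(4,1)–P(4,2)=  → 0/1 unlike.
Total adjacent occupied pairs: 26; unlike-type pairs: 11.

11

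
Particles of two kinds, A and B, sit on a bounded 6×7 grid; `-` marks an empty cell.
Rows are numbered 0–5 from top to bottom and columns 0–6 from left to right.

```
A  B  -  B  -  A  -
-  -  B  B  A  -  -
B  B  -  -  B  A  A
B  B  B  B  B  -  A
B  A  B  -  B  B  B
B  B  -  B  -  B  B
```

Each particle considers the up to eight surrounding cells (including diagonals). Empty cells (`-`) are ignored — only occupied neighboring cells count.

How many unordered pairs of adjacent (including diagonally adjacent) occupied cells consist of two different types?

Scan each occupied cell's neighbors to the right and below (and the two forward diagonals) so each pair is counted once.
From row 0: 2 unlike of 6 pairs (running 2/6).
From row 1: 2 unlike of 6 pairs (running 4/12).
From row 2: 2 unlike of 13 pairs (running 6/25).
From row 3: 5 unlike of 17 pairs (running 11/42).
From row 4: 4 unlike of 16 pairs (running 15/58).
From row 5: 0 unlike of 2 pairs (running 15/60).
Total adjacent occupied pairs: 60; unlike-type pairs: 15.

15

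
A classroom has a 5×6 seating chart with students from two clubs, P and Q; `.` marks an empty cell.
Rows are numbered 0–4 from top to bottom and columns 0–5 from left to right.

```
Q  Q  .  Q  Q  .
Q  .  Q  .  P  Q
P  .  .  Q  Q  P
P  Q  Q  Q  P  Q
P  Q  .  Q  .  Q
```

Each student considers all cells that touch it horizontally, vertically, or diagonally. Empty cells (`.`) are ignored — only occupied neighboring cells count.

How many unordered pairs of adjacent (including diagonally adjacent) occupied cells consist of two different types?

20

Scan each occupied cell's neighbors to the right and below (and the two forward diagonals) so each pair is counted once.
Row 0: Q(0,0)–Q(0,1)= Q(0,0)–Q(1,0)= Q(0,1)–Q(1,2)= Q(0,1)–Q(1,0)= Q(0,3)–Q(0,4)= Q(0,3)–P(1,4)≠ Q(0,3)–Q(1,2)= Q(0,4)–P(1,4)≠ Q(0,4)–Q(1,5)=  → 2/9 unlike.
Row 1: Q(1,0)–P(2,0)≠ Q(1,2)–Q(2,3)= P(1,4)–Q(1,5)≠ P(1,4)–Q(2,4)≠ P(1,4)–P(2,5)= P(1,4)–Q(2,3)≠ Q(1,5)–P(2,5)≠ Q(1,5)–Q(2,4)=  → 5/8 unlike.
Row 2: P(2,0)–P(3,0)= P(2,0)–Q(3,1)≠ Q(2,3)–Q(2,4)= Q(2,3)–Q(3,3)= Q(2,3)–P(3,4)≠ Q(2,3)–Q(3,2)= Q(2,4)–P(2,5)≠ Q(2,4)–P(3,4)≠ Q(2,4)–Q(3,5)= Q(2,4)–Q(3,3)= P(2,5)–Q(3,5)≠ P(2,5)–P(3,4)=  → 5/12 unlike.
Row 3: P(3,0)–Q(3,1)≠ P(3,0)–P(4,0)= P(3,0)–Q(4,1)≠ Q(3,1)–Q(3,2)= Q(3,1)–Q(4,1)= Q(3,1)–P(4,0)≠ Q(3,2)–Q(3,3)= Q(3,2)–Q(4,3)= Q(3,2)–Q(4,1)= Q(3,3)–P(3,4)≠ Q(3,3)–Q(4,3)= P(3,4)–Q(3,5)≠ P(3,4)–Q(4,5)≠ P(3,4)–Q(4,3)≠ Q(3,5)–Q(4,5)=  → 7/15 unlike.
Row 4: P(4,0)–Q(4,1)≠  → 1/1 unlike.
Total adjacent occupied pairs: 45; unlike-type pairs: 20.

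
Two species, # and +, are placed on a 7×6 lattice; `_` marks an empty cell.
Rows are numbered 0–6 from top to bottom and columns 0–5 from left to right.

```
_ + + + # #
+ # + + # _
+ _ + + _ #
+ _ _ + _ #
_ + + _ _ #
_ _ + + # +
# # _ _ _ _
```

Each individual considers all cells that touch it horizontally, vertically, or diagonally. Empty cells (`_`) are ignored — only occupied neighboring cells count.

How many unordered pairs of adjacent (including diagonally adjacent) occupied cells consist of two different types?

15

Scan each occupied cell's neighbors to the right and below (and the two forward diagonals) so each pair is counted once.
From row 0: 5 unlike of 16 pairs (running 5/16).
From row 1: 6 unlike of 13 pairs (running 11/29).
From row 2: 0 unlike of 5 pairs (running 11/34).
From row 3: 0 unlike of 3 pairs (running 11/37).
From row 4: 1 unlike of 6 pairs (running 12/43).
From row 5: 3 unlike of 4 pairs (running 15/47).
From row 6: 0 unlike of 1 pairs (running 15/48).
Total adjacent occupied pairs: 48; unlike-type pairs: 15.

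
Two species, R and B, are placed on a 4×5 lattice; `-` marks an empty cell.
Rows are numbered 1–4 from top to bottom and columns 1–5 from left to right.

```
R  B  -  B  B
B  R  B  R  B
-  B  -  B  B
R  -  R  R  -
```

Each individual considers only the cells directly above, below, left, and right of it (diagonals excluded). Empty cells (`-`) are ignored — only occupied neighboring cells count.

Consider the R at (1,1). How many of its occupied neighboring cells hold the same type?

0

Occupied neighbors of (1,1): (2,1)=B, (1,2)=B.
Same type (R): 0 of 2.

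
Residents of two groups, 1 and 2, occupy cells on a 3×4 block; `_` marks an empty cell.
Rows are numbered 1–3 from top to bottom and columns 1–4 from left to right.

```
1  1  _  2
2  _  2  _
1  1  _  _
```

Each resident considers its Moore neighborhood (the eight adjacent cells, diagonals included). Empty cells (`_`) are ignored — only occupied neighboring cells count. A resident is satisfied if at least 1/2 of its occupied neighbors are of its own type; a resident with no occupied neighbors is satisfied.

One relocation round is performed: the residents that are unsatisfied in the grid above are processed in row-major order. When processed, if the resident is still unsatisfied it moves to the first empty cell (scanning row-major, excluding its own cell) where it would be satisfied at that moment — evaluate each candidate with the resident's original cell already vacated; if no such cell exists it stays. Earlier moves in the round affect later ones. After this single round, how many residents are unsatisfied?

Initially unsatisfied (in order): (1,2), (2,1), (2,3), (3,2).
  (1,2) → (2,2).
  (2,1) → (1,3).
  (2,3): now satisfied by earlier moves; stays.
  (3,2): now satisfied by earlier moves; stays.
Resulting grid:
1 _ 2 2
_ 1 2 _
1 1 _ _
All satisfied now.

0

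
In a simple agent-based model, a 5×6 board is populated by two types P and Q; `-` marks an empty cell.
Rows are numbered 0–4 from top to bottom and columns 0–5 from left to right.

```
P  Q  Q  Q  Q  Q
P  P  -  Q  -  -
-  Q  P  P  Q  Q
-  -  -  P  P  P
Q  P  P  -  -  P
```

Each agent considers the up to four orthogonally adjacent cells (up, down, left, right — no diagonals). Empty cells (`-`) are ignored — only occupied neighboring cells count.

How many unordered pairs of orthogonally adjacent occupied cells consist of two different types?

Scan each occupied cell's neighbors to the right and below so each pair is counted once.
From row 0: 2 unlike of 8 pairs (running 2/8).
From row 1: 2 unlike of 3 pairs (running 4/11).
From row 2: 4 unlike of 7 pairs (running 8/18).
From row 3: 0 unlike of 3 pairs (running 8/21).
From row 4: 1 unlike of 2 pairs (running 9/23).
Total adjacent occupied pairs: 23; unlike-type pairs: 9.

9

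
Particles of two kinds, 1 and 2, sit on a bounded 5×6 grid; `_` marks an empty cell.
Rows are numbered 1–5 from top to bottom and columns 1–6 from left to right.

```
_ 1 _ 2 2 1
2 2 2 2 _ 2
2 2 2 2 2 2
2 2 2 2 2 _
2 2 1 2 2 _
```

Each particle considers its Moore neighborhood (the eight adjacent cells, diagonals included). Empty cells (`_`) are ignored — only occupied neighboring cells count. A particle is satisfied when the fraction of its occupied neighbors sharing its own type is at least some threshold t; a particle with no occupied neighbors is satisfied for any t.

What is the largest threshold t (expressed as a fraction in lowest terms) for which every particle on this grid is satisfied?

0/1

Row 1: (1,2)1 0/3 · (1,4)2 3/3 · (1,5)2 3/4 · (1,6)1 0/2
Row 2: (2,1)2 3/4 · (2,2)2 5/6 · (2,3)2 6/7 · (2,4)2 6/6 · (2,6)2 3/4
Row 3: (3,1)2 5/5 · (3,2)2 8/8 · (3,3)2 8/8 · (3,4)2 7/7 · (3,5)2 6/6 · (3,6)2 3/3
Row 4: (4,1)2 5/5 · (4,2)2 7/8 · (4,3)2 7/8 · (4,4)2 7/8 · (4,5)2 6/6
Row 5: (5,1)2 3/3 · (5,2)2 4/5 · (5,3)1 0/5 · (5,4)2 4/5 · (5,5)2 3/3
The smallest same-type fraction is 0/3 at (1,2), which reduces to 0/1. Any threshold above that leaves this particle unsatisfied.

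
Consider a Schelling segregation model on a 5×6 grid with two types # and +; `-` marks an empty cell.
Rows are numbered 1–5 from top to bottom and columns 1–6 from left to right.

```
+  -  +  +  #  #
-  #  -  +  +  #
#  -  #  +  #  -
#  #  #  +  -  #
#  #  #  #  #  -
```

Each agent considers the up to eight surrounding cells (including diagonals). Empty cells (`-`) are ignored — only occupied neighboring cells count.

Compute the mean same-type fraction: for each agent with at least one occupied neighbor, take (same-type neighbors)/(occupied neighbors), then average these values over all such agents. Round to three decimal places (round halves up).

0.658

Row 1: (1,1)+ 0/1 · (1,3)+ 2/3 · (1,4)+ 3/4 · (1,5)# 2/5 · (1,6)# 2/3
Row 2: (2,2)# 2/4 · (2,4)+ 4/7 · (2,5)+ 3/7 · (2,6)# 3/4
Row 3: (3,1)# 3/3 · (3,3)# 3/6 · (3,4)+ 3/6 · (3,5)# 2/6
Row 4: (4,1)# 4/4 · (4,2)# 7/7 · (4,3)# 5/7 · (4,4)+ 1/7 · (4,6)# 2/2
Row 5: (5,1)# 3/3 · (5,2)# 5/5 · (5,3)# 4/5 · (5,4)# 3/4 · (5,5)# 2/3
Sum over 23 agents: 0/1 + 2/3 + 3/4 + 2/5 + 2/3 + 2/4 + 4/7 + 3/7 + 3/4 + 3/3 + 3/6 + 3/6 + 2/6 + 4/4 + 7/7 + 5/7 + 1/7 + 2/2 + 3/3 + 5/5 + 4/5 + 3/4 + 2/3 = 6359/420; mean = 6359/420 ÷ 23 = 6359/9660 = 0.658281… → 0.658.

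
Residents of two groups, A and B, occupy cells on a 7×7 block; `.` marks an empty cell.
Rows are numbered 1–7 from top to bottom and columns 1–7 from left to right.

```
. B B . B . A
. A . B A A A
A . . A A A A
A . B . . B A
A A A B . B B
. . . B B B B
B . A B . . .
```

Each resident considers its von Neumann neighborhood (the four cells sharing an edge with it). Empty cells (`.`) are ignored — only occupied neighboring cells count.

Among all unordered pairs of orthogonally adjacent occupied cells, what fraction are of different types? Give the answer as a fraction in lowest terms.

5/17

Scan each occupied cell's neighbors to the right and below so each pair is counted once.
Row 1: B(1,2)–B(1,3)= B(1,2)–A(2,2)≠ B(1,5)–A(2,5)≠ A(1,7)–A(2,7)=  → 2/4 unlike.
Row 2: B(2,4)–A(2,5)≠ B(2,4)–A(3,4)≠ A(2,5)–A(2,6)= A(2,5)–A(3,5)= A(2,6)–A(2,7)= A(2,6)–A(3,6)= A(2,7)–A(3,7)=  → 2/7 unlike.
Row 3: A(3,1)–A(4,1)= A(3,4)–A(3,5)= A(3,5)–A(3,6)= A(3,6)–A(3,7)= A(3,6)–B(4,6)≠ A(3,7)–A(4,7)=  → 1/6 unlike.
Row 4: A(4,1)–A(5,1)= B(4,3)–A(5,3)≠ B(4,6)–A(4,7)≠ B(4,6)–B(5,6)= A(4,7)–B(5,7)≠  → 3/5 unlike.
Row 5: A(5,1)–A(5,2)= A(5,2)–A(5,3)= A(5,3)–B(5,4)≠ B(5,4)–B(6,4)= B(5,6)–B(5,7)= B(5,6)–B(6,6)= B(5,7)–B(6,7)=  → 1/7 unlike.
Row 6: B(6,4)–B(6,5)= B(6,4)–B(7,4)= B(6,5)–B(6,6)= B(6,6)–B(6,7)=  → 0/4 unlike.
Row 7: A(7,3)–B(7,4)≠  → 1/1 unlike.
Total adjacent occupied pairs: 34; unlike-type pairs: 10.
10/34 reduces to 5/17.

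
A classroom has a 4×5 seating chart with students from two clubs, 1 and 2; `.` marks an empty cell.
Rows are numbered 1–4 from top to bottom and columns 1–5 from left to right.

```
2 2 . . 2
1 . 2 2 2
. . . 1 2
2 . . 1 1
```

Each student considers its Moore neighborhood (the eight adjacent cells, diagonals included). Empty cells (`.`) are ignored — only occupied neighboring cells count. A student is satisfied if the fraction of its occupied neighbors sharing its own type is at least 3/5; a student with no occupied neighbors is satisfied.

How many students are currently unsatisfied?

4

(1,1)2 1/2 ✗
(1,2)2 2/3 ✓
(1,5)2 2/2 ✓
(2,1)1 0/2 ✗
(2,3)2 2/3 ✓
(2,4)2 4/5 ✓
(2,5)2 3/4 ✓
(3,4)1 2/6 ✗
(3,5)2 2/5 ✗
(4,1)2 0/0 ✓
(4,4)1 2/3 ✓
(4,5)1 2/3 ✓
Unsatisfied: (1,1), (2,1), (3,4), (3,5) — 4 in total.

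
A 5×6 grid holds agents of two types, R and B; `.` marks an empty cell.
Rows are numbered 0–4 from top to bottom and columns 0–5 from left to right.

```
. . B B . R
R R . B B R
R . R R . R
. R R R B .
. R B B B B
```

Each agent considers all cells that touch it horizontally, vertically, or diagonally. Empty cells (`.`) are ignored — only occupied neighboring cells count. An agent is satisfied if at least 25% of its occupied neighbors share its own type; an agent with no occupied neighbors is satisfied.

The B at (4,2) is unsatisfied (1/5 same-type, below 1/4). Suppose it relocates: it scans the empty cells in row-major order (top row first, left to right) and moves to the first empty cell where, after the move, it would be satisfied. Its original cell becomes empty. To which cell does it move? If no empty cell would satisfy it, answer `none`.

Vacating (4,2). Empty cells in order:
  (0,0): 0/2 same-type → still unsatisfied.
  (0,1): 1/3 same-type → satisfied — stop here.

(0,1)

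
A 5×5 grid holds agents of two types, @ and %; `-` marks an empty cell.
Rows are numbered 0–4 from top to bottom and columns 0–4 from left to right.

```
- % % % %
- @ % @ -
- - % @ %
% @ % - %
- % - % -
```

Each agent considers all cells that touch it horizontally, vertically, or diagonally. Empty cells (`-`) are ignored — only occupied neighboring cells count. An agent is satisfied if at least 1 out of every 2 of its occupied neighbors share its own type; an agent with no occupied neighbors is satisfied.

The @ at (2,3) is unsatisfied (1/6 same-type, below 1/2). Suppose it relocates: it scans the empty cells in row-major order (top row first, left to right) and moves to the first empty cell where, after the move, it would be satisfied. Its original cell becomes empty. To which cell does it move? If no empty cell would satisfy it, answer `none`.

Vacating (2,3). Empty cells in order:
  (0,0): 1/2 same-type → satisfied — stop here.

(0,0)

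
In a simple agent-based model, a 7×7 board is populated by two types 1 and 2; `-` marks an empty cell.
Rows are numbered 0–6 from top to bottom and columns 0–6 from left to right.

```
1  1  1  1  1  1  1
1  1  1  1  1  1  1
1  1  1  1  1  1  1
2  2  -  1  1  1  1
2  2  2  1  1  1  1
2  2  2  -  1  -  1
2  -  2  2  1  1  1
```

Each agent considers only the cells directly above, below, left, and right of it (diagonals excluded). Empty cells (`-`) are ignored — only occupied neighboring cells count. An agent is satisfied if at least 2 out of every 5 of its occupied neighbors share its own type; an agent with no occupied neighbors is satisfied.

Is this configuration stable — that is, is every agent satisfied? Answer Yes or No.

Row 0: (0,0)1 2/2 ok · (0,1)1 3/3 ok · (0,2)1 3/3 ok · (0,3)1 3/3 ok · (0,4)1 3/3 ok · (0,5)1 3/3 ok · (0,6)1 2/2 ok
Row 1: (1,0)1 3/3 ok · (1,1)1 4/4 ok · (1,2)1 4/4 ok · (1,3)1 4/4 ok · (1,4)1 4/4 ok · (1,5)1 4/4 ok · (1,6)1 3/3 ok
Row 2: (2,0)1 2/3 ok · (2,1)1 3/4 ok · (2,2)1 3/3 ok · (2,3)1 4/4 ok · (2,4)1 4/4 ok · (2,5)1 4/4 ok · (2,6)1 3/3 ok
Row 3: (3,0)2 2/3 ok · (3,1)2 2/3 ok · (3,3)1 3/3 ok · (3,4)1 4/4 ok · (3,5)1 4/4 ok · (3,6)1 3/3 ok
Row 4: (4,0)2 3/3 ok · (4,1)2 4/4 ok · (4,2)2 2/3 ok · (4,3)1 2/3 ok · (4,4)1 4/4 ok · (4,5)1 3/3 ok · (4,6)1 3/3 ok
Row 5: (5,0)2 3/3 ok · (5,1)2 3/3 ok · (5,2)2 3/3 ok · (5,4)1 2/2 ok · (5,6)1 2/2 ok
Row 6: (6,0)2 1/1 ok · (6,2)2 2/2 ok · (6,3)2 1/2 ok · (6,4)1 2/3 ok · (6,5)1 2/2 ok · (6,6)1 2/2 ok
All meet the threshold, so the configuration is stable.

Yes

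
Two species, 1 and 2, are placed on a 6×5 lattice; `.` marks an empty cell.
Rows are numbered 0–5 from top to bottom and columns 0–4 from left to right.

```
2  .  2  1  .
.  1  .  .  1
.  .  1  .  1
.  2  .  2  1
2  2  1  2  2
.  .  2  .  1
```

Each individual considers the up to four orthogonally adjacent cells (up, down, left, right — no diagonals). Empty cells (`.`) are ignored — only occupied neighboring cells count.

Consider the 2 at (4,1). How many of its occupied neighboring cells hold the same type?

2

Occupied neighbors of (4,1): (3,1)=2, (4,0)=2, (4,2)=1.
Same type (2): 2 of 3.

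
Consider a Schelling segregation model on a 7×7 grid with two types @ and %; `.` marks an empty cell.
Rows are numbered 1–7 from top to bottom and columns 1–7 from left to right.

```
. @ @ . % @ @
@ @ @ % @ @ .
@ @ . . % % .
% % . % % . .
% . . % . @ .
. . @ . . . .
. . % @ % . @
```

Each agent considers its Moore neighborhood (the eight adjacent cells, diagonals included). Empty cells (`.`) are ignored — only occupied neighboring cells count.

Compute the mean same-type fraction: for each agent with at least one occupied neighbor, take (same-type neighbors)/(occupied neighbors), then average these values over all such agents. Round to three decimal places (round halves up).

Row 1: (1,2)@ 4/4 · (1,3)@ 3/4 · (1,5)% 1/4 · (1,6)@ 3/4 · (1,7)@ 2/2
Row 2: (2,1)@ 4/4 · (2,2)@ 6/6 · (2,3)@ 4/5 · (2,4)% 2/5 · (2,5)@ 2/6 · (2,6)@ 3/6
Row 3: (3,1)@ 3/5 · (3,2)@ 4/6 · (3,5)% 4/6 · (3,6)% 2/4
Row 4: (4,1)% 2/4 · (4,2)% 2/4 · (4,4)% 3/3 · (4,5)% 4/5
Row 5: (5,1)% 2/2 · (5,4)% 2/3 · (5,6)@ 0/1
Row 6: (6,3)@ 1/3
Row 7: (7,3)% 0/2 · (7,4)@ 1/3 · (7,5)% 0/1 · (7,7)@ — no occupied neighbors
Sum over 26 agents: 4/4 + 3/4 + 1/4 + 3/4 + 2/2 + 4/4 + 6/6 + 4/5 + 2/5 + 2/6 + 3/6 + 3/5 + 4/6 + 4/6 + 2/4 + 2/4 + 2/4 + 3/3 + 4/5 + 2/2 + 2/3 + 0/1 + 1/3 + 0/2 + 1/3 + 0/1 = 307/20; mean = 307/20 ÷ 26 = 307/520 = 0.590384… → 0.590.

0.590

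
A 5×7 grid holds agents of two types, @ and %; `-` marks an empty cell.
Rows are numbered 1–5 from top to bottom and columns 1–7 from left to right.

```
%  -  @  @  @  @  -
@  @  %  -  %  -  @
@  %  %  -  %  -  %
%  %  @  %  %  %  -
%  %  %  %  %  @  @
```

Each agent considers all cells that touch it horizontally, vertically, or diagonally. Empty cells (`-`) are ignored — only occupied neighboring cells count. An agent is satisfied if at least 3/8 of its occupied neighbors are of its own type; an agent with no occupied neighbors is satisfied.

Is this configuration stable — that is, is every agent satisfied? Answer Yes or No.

Row 1: (1,1)% 0/2 unhappy · (1,3)@ 2/3 ok · (1,4)@ 2/4 ok · (1,5)@ 2/3 ok · (1,6)@ 2/3 ok
Row 2: (2,1)@ 2/4 ok · (2,2)@ 3/7 ok · (2,3)% 2/5 ok · (2,5)% 1/4 unhappy · (2,7)@ 1/2 ok
Row 3: (3,1)@ 2/5 ok · (3,2)% 4/8 ok · (3,3)% 4/6 ok · (3,5)% 4/4 ok · (3,7)% 1/2 ok
Row 4: (4,1)% 4/5 ok · (4,2)% 6/8 ok · (4,3)@ 0/7 unhappy · (4,4)% 6/7 ok · (4,5)% 5/6 ok · (4,6)% 4/6 ok
Row 5: (5,1)% 3/3 ok · (5,2)% 4/5 ok · (5,3)% 4/5 ok · (5,4)% 4/5 ok · (5,5)% 4/5 ok · (5,6)@ 1/4 unhappy · (5,7)@ 1/2 ok
For instance (1,1) has only 0/2 same-type neighbors, below 3/8.

No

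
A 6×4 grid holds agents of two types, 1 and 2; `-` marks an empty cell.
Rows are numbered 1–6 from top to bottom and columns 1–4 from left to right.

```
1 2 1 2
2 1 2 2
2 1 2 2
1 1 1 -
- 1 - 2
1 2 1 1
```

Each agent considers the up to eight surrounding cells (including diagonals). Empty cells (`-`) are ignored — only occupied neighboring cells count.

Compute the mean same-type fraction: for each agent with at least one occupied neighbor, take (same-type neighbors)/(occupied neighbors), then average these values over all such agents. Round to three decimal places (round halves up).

0.473

(1,1)1 1/3
(1,2)2 2/5
(1,3)1 1/5
(1,4)2 2/3
(2,1)2 2/5
(2,2)1 3/8
(2,3)2 5/8
(2,4)2 4/5
(3,1)2 1/5
(3,2)1 4/8
(3,3)2 3/7
(3,4)2 3/4
(4,1)1 3/4
(4,2)1 4/6
(4,3)1 3/6
(5,2)1 5/6
(5,4)2 0/3
(6,1)1 1/2
(6,2)2 0/3
(6,3)1 2/4
(6,4)1 1/2
Sum over 21 agents: 1/3 + 2/5 + 1/5 + 2/3 + 2/5 + 3/8 + 5/8 + 4/5 + 1/5 + 4/8 + 3/7 + 3/4 + 3/4 + 4/6 + 3/6 + 5/6 + 0/3 + 1/2 + 0/3 + 2/4 + 1/2 = 139/14; mean = 139/14 ÷ 21 = 139/294 = 0.472789… → 0.473.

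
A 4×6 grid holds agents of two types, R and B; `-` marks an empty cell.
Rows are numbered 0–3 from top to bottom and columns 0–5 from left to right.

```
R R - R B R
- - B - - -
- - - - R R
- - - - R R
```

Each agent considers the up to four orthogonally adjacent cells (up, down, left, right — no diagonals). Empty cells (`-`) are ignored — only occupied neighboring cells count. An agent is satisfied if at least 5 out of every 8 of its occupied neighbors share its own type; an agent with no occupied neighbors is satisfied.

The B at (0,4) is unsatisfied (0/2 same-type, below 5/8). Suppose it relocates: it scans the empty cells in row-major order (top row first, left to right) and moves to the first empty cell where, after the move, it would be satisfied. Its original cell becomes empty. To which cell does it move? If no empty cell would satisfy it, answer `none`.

(2,0)

Vacating (0,4). Empty cells in order:
  (0,2): 1/3 same-type → still unsatisfied.
  (1,0): 0/1 same-type → still unsatisfied.
  (1,1): 1/2 same-type → still unsatisfied.
  (1,3): 1/2 same-type → still unsatisfied.
  (1,4): 0/1 same-type → still unsatisfied.
  (1,5): 0/2 same-type → still unsatisfied.
  (2,0): 0/0 same-type → satisfied — stop here.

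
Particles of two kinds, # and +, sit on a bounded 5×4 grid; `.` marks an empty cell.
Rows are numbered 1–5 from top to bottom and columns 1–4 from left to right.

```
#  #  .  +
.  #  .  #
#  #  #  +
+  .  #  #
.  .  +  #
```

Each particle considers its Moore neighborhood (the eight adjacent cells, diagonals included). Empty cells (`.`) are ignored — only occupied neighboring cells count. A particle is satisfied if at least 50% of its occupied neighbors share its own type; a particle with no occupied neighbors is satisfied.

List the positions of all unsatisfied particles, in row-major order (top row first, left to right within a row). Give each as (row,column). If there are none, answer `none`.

(1,4), (2,4), (3,4), (4,1), (5,3)

(1,1)# 2/2 satisfied
(1,2)# 2/2 satisfied
(1,4)+ 0/1 not
(2,2)# 5/5 satisfied
(2,4)# 1/3 not
(3,1)# 2/3 satisfied
(3,2)# 4/5 satisfied
(3,3)# 5/6 satisfied
(3,4)+ 0/4 not
(4,1)+ 0/2 not
(4,3)# 4/6 satisfied
(4,4)# 3/5 satisfied
(5,3)+ 0/3 not
(5,4)# 2/3 satisfied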